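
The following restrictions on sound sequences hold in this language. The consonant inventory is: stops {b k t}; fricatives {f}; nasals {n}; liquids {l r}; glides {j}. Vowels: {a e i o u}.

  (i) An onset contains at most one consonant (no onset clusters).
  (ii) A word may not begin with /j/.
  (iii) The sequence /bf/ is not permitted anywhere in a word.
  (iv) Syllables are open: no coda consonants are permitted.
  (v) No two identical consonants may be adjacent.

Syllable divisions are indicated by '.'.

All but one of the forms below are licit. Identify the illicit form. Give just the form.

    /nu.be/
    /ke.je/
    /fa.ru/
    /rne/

/nu.be/ — σ1 onset /n/, coda /∅/ ok; σ2 onset /b/, coda /∅/ ok → licit
/ke.je/ — σ1 onset /k/, coda /∅/ ok; σ2 onset /j/, coda /∅/ ok → licit
/fa.ru/ — σ1 onset /f/, coda /∅/ ok; σ2 onset /r/, coda /∅/ ok → licit
/rne/ — violates constraint (i): syllable 1 onset /rn/ has 2 consonants (> 1) → illicit

/rne/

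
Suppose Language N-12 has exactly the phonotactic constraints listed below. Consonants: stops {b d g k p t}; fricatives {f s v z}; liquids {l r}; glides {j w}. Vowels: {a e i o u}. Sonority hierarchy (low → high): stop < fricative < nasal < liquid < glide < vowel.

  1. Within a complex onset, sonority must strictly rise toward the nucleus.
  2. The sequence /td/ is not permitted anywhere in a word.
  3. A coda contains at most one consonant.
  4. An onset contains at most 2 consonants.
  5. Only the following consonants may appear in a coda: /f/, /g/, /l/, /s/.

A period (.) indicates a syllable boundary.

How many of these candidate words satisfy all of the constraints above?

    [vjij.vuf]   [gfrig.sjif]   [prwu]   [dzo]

1

[vjij.vuf] — violates constraint 5: syllable 1 coda contains /j/, which is not a licensed coda consonant → ill-formed
[gfrig.sjif] — violates constraint 4: syllable 1 onset /gfr/ has 3 consonants (> 2) → ill-formed
[prwu] — violates constraint 4: syllable 1 onset /prw/ has 3 consonants (> 2) → ill-formed
[dzo] — σ1 onset /dz/ (1→2 rises), coda /∅/ ok → well-formed
Well-formed: [dzo] → 1.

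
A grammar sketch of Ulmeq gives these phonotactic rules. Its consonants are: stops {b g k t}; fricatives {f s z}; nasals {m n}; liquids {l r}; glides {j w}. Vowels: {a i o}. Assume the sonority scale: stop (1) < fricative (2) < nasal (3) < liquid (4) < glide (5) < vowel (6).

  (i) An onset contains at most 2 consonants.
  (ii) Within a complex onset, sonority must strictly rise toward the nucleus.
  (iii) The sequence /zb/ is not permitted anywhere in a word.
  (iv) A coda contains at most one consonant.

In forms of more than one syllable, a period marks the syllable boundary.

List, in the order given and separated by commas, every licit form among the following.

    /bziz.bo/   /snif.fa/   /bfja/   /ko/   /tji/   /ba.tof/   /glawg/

/bziz.bo/ — violates constraint (iii): contains banned sequence /zb/ → illicit
/snif.fa/ — σ1 onset /sn/ (2→3 rises), coda /f/ ok; σ2 onset /f/, coda /∅/ ok → licit
/bfja/ — violates constraint (i): syllable 1 onset /bfj/ has 3 consonants (> 2) → illicit
/ko/ — σ1 onset /k/, coda /∅/ ok → licit
/tji/ — σ1 onset /tj/ (1→5 rises), coda /∅/ ok → licit
/ba.tof/ — σ1 onset /b/, coda /∅/ ok; σ2 onset /t/, coda /f/ ok → licit
/glawg/ — violates constraint (iv): syllable 1 coda /wg/ has 2 consonants (> 1) → illicit

/snif.fa/, /ko/, /tji/, /ba.tof/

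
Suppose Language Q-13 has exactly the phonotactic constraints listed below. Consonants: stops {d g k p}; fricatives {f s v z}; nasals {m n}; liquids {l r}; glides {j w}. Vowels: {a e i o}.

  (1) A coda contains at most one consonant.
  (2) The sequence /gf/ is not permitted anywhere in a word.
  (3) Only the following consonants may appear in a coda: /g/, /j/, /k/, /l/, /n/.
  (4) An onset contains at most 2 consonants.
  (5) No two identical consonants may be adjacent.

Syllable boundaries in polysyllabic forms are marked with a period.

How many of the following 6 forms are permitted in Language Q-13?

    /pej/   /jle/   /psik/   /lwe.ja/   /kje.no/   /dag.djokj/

/pej/ — σ1 onset /p/, coda /j/ ok → permitted
/jle/ — σ1 onset /jl/ (2C), coda /∅/ ok → permitted
/psik/ — σ1 onset /ps/ (2C), coda /k/ ok → permitted
/lwe.ja/ — σ1 onset /lw/ (2C), coda /∅/ ok; σ2 onset /j/, coda /∅/ ok → permitted
/kje.no/ — σ1 onset /kj/ (2C), coda /∅/ ok; σ2 onset /n/, coda /∅/ ok → permitted
/dag.djokj/ — violates constraint 1: syllable 2 coda /kj/ has 2 consonants (> 1) → not permitted
Permitted: /pej/, /jle/, /psik/, /lwe.ja/, /kje.no/ → 5.

5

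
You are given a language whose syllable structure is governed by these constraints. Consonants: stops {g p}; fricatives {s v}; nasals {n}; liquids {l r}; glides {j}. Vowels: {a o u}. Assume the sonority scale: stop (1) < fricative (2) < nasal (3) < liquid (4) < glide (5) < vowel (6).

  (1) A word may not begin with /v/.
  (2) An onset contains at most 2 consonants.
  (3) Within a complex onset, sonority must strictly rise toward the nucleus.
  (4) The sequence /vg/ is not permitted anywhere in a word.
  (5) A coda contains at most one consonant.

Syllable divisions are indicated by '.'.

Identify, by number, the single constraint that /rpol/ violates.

3

/rpol/: syllable 1 onset /rp/: /r/ (liquid, 4) → /p/ (stop, 1) does not rise.
This is a violation of constraint 3: "Within a complex onset, sonority must strictly rise toward the nucleus."
The remaining constraints (1, 2, 4, 5) are satisfied.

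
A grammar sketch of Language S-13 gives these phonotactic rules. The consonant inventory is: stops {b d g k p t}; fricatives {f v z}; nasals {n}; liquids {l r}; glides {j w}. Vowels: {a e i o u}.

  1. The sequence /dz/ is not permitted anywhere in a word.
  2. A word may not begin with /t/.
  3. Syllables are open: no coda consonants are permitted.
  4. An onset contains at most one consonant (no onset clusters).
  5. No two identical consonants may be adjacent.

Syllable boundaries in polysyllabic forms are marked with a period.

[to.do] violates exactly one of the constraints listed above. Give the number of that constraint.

[to.do]: word begins with /t/.
This is a violation of constraint 2: "A word may not begin with /t/."
The remaining constraints (1, 3, 4, 5) are satisfied.

2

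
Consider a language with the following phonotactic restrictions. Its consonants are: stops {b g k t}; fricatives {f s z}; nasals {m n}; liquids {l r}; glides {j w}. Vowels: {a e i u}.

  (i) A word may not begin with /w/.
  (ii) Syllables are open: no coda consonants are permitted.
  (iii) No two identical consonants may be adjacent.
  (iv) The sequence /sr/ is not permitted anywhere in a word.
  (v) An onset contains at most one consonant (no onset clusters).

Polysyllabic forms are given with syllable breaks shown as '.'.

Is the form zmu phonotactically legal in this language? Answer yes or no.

no

zmu — violates constraint (v): syllable 1 onset /zm/ has 2 consonants (> 1) → phonotactically illegal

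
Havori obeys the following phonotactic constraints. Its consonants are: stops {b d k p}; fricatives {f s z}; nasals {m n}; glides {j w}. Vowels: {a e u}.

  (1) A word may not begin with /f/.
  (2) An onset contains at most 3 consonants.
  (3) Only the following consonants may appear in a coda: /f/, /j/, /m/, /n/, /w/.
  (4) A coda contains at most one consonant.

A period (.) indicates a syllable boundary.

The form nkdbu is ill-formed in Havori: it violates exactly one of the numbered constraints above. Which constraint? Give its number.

nkdbu: syllable 1 onset /nkdb/ has 4 consonants (> 3).
This is a violation of constraint 2: "An onset contains at most 3 consonants."
The remaining constraints (1, 3, 4) are satisfied.

2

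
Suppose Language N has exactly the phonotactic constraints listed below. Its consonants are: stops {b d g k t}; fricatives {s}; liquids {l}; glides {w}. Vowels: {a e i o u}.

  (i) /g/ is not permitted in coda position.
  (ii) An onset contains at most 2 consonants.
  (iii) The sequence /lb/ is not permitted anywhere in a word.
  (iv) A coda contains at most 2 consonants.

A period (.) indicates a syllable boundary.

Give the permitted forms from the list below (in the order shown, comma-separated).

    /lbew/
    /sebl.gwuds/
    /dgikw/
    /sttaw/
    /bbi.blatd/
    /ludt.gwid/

/sebl.gwuds/, /dgikw/, /bbi.blatd/, /ludt.gwid/

/lbew/ — violates constraint (iii): contains banned sequence /lb/ → not permitted
/sebl.gwuds/ — σ1 onset /s/, coda /bl/ (2C) ok; σ2 onset /gw/ (2C), coda /ds/ (2C) ok → permitted
/dgikw/ — σ1 onset /dg/ (2C), coda /kw/ (2C) ok → permitted
/sttaw/ — violates constraint (ii): syllable 1 onset /stt/ has 3 consonants (> 2) → not permitted
/bbi.blatd/ — σ1 onset /bb/ (2C), coda /∅/ ok; σ2 onset /bl/ (2C), coda /td/ (2C) ok → permitted
/ludt.gwid/ — σ1 onset /l/, coda /dt/ (2C) ok; σ2 onset /gw/ (2C), coda /d/ ok → permitted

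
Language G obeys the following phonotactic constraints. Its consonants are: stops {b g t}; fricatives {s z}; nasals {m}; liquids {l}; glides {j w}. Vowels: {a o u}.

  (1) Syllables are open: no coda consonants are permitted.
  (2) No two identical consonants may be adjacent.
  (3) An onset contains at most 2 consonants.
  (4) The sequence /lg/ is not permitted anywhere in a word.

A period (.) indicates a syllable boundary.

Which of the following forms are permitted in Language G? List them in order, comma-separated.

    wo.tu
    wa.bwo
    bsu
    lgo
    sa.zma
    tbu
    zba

wo.tu — σ1 onset /w/, coda /∅/ ok; σ2 onset /t/, coda /∅/ ok → permitted
wa.bwo — σ1 onset /w/, coda /∅/ ok; σ2 onset /bw/ (2C), coda /∅/ ok → permitted
bsu — σ1 onset /bs/ (2C), coda /∅/ ok → permitted
lgo — violates constraint 4: contains banned sequence /lg/ → not permitted
sa.zma — σ1 onset /s/, coda /∅/ ok; σ2 onset /zm/ (2C), coda /∅/ ok → permitted
tbu — σ1 onset /tb/ (2C), coda /∅/ ok → permitted
zba — σ1 onset /zb/ (2C), coda /∅/ ok → permitted

wo.tu, wa.bwo, bsu, sa.zma, tbu, zba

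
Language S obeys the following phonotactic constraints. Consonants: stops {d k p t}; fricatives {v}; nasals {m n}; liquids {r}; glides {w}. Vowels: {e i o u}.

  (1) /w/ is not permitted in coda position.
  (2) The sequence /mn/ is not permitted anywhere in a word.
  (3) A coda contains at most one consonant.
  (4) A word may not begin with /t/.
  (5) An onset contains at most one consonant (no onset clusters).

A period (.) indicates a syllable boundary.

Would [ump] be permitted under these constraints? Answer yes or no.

[ump] — violates constraint 3: syllable 1 coda /mp/ has 2 consonants (> 1) → not permitted

no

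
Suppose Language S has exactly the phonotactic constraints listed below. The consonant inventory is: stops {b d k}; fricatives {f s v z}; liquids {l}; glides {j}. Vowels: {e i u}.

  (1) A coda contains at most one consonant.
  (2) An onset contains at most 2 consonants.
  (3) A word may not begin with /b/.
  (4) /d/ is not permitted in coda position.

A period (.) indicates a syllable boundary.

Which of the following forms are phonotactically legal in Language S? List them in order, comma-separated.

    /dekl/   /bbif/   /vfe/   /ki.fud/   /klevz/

/dekl/ — violates constraint 1: syllable 1 coda /kl/ has 2 consonants (> 1) → phonotactically illegal
/bbif/ — violates constraint 3: word begins with /b/ → phonotactically illegal
/vfe/ — σ1 onset /vf/ (2C), coda /∅/ ok → phonotactically legal
/ki.fud/ — violates constraint 4: syllable 2 coda contains /d/ → phonotactically illegal
/klevz/ — violates constraint 1: syllable 1 coda /vz/ has 2 consonants (> 1) → phonotactically illegal

/vfe/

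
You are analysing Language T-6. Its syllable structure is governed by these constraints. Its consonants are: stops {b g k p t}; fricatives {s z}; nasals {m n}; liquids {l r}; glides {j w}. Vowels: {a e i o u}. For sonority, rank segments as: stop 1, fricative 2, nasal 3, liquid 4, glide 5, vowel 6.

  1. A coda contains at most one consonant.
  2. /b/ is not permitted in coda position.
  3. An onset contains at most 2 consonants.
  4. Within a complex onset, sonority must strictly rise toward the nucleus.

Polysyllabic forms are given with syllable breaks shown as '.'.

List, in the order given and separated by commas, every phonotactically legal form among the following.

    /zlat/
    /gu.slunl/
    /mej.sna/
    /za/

/zlat/, /mej.sna/, /za/

/zlat/ — σ1 onset /zl/ (2→4 rises), coda /t/ ok → phonotactically legal
/gu.slunl/ — violates constraint 1: syllable 2 coda /nl/ has 2 consonants (> 1) → phonotactically illegal
/mej.sna/ — σ1 onset /m/, coda /j/ ok; σ2 onset /sn/ (2→3 rises), coda /∅/ ok → phonotactically legal
/za/ — σ1 onset /z/, coda /∅/ ok → phonotactically legal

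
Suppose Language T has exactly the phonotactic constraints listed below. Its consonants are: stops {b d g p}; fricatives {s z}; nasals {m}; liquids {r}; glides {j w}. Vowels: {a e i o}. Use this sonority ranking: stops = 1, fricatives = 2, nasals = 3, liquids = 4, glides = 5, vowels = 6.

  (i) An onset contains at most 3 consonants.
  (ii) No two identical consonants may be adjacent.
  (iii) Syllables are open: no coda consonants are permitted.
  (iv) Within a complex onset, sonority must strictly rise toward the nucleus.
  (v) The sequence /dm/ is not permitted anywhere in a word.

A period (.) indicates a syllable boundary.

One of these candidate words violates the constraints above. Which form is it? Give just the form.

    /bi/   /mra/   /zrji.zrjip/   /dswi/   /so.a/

/zrji.zrjip/

/bi/ — σ1 onset /b/, coda /∅/ ok → phonotactically legal
/mra/ — σ1 onset /mr/ (3→4 rises), coda /∅/ ok → phonotactically legal
/zrji.zrjip/ — violates constraint (iii): syllable 2 coda /p/ has 1 consonant (> 0) → phonotactically illegal
/dswi/ — σ1 onset /dsw/ (1→2→5 rises), coda /∅/ ok → phonotactically legal
/so.a/ — σ1 onset /s/, coda /∅/ ok; σ2 onset /∅/, coda /∅/ ok → phonotactically legal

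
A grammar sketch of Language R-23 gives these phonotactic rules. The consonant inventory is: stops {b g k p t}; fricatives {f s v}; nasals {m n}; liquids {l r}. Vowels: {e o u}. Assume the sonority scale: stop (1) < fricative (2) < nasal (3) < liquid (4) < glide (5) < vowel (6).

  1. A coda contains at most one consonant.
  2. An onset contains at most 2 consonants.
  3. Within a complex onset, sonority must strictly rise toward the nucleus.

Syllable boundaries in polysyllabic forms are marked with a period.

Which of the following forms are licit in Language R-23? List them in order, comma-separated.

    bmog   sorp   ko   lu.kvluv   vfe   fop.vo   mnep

bmog — σ1 onset /bm/ (1→3 rises), coda /g/ ok → licit
sorp — violates constraint 1: syllable 1 coda /rp/ has 2 consonants (> 1) → illicit
ko — σ1 onset /k/, coda /∅/ ok → licit
lu.kvluv — violates constraint 2: syllable 2 onset /kvl/ has 3 consonants (> 2) → illicit
vfe — violates constraint 3: syllable 1 onset /vf/: /v/ (fricative, 2) → /f/ (fricative, 2) does not rise → illicit
fop.vo — σ1 onset /f/, coda /p/ ok; σ2 onset /v/, coda /∅/ ok → licit
mnep — violates constraint 3: syllable 1 onset /mn/: /m/ (nasal, 3) → /n/ (nasal, 3) does not rise → illicit

bmog, ko, fop.vo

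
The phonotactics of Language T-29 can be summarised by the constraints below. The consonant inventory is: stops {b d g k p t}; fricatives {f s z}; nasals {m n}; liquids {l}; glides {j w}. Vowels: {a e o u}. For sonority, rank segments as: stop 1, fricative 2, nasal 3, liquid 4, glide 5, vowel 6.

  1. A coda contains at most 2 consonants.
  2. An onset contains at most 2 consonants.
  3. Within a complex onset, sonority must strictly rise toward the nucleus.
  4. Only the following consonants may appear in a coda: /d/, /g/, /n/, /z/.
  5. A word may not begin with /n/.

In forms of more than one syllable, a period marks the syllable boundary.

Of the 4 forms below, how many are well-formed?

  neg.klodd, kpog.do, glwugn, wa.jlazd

neg.klodd — violates constraint 5: word begins with /n/ → ill-formed
kpog.do — violates constraint 3: syllable 1 onset /kp/: /k/ (stop, 1) → /p/ (stop, 1) does not rise → ill-formed
glwugn — violates constraint 2: syllable 1 onset /glw/ has 3 consonants (> 2) → ill-formed
wa.jlazd — violates constraint 3: syllable 2 onset /jl/: /j/ (glide, 5) → /l/ (liquid, 4) does not rise → ill-formed
No form is well-formed → 0.

0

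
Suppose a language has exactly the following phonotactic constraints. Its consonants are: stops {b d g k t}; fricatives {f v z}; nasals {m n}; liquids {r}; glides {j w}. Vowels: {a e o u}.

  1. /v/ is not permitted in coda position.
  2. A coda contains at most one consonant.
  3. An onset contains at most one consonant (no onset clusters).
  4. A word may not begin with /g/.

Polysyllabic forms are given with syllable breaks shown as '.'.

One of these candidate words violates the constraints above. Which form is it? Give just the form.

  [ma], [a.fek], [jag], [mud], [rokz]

[rokz]

[ma] — σ1 onset /m/, coda /∅/ ok → well-formed
[a.fek] — σ1 onset /∅/, coda /∅/ ok; σ2 onset /f/, coda /k/ ok → well-formed
[jag] — σ1 onset /j/, coda /g/ ok → well-formed
[mud] — σ1 onset /m/, coda /d/ ok → well-formed
[rokz] — violates constraint 2: syllable 1 coda /kz/ has 2 consonants (> 1) → ill-formed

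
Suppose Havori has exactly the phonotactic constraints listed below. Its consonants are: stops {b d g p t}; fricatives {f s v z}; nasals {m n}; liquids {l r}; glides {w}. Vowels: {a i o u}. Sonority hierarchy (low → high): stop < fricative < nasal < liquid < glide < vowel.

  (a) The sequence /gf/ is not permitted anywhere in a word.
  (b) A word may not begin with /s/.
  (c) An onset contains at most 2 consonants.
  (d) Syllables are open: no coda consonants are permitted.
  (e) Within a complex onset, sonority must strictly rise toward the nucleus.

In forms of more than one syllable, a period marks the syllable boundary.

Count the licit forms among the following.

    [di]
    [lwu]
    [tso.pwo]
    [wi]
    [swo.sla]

[di] — σ1 onset /d/, coda /∅/ ok → licit
[lwu] — σ1 onset /lw/ (4→5 rises), coda /∅/ ok → licit
[tso.pwo] — σ1 onset /ts/ (1→2 rises), coda /∅/ ok; σ2 onset /pw/ (1→5 rises), coda /∅/ ok → licit
[wi] — σ1 onset /w/, coda /∅/ ok → licit
[swo.sla] — violates constraint (b): word begins with /s/ → illicit
Licit: [di], [lwu], [tso.pwo], [wi] → 4.

4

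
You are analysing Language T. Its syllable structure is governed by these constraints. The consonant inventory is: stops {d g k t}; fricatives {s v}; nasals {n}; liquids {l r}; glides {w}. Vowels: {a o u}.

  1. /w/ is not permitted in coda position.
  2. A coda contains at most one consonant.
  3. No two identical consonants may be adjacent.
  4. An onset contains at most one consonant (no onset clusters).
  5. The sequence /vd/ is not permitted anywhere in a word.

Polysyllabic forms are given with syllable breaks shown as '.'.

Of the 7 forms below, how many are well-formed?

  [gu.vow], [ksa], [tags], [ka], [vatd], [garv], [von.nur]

[gu.vow] — violates constraint 1: syllable 2 coda contains /w/ → ill-formed
[ksa] — violates constraint 4: syllable 1 onset /ks/ has 2 consonants (> 1) → ill-formed
[tags] — violates constraint 2: syllable 1 coda /gs/ has 2 consonants (> 1) → ill-formed
[ka] — σ1 onset /k/, coda /∅/ ok → well-formed
[vatd] — violates constraint 2: syllable 1 coda /td/ has 2 consonants (> 1) → ill-formed
[garv] — violates constraint 2: syllable 1 coda /rv/ has 2 consonants (> 1) → ill-formed
[von.nur] — violates constraint 3: adjacent identical consonants /nn/ → ill-formed
Well-formed: [ka] → 1.

1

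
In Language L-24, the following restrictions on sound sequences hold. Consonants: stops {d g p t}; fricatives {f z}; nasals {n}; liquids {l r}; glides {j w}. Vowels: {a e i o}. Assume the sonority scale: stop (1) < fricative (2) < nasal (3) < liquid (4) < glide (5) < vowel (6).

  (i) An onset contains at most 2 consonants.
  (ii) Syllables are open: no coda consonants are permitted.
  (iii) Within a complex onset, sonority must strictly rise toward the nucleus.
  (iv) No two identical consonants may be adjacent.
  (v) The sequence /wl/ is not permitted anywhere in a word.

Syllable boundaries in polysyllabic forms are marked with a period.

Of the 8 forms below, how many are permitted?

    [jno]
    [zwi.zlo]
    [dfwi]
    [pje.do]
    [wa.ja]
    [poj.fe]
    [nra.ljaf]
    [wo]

4

[jno] — violates constraint (iii): syllable 1 onset /jn/: /j/ (glide, 5) → /n/ (nasal, 3) does not rise → not permitted
[zwi.zlo] — σ1 onset /zw/ (2→5 rises), coda /∅/ ok; σ2 onset /zl/ (2→4 rises), coda /∅/ ok → permitted
[dfwi] — violates constraint (i): syllable 1 onset /dfw/ has 3 consonants (> 2) → not permitted
[pje.do] — σ1 onset /pj/ (1→5 rises), coda /∅/ ok; σ2 onset /d/, coda /∅/ ok → permitted
[wa.ja] — σ1 onset /w/, coda /∅/ ok; σ2 onset /j/, coda /∅/ ok → permitted
[poj.fe] — violates constraint (ii): syllable 1 coda /j/ has 1 consonant (> 0) → not permitted
[nra.ljaf] — violates constraint (ii): syllable 2 coda /f/ has 1 consonant (> 0) → not permitted
[wo] — σ1 onset /w/, coda /∅/ ok → permitted
Permitted: [zwi.zlo], [pje.do], [wa.ja], [wo] → 4.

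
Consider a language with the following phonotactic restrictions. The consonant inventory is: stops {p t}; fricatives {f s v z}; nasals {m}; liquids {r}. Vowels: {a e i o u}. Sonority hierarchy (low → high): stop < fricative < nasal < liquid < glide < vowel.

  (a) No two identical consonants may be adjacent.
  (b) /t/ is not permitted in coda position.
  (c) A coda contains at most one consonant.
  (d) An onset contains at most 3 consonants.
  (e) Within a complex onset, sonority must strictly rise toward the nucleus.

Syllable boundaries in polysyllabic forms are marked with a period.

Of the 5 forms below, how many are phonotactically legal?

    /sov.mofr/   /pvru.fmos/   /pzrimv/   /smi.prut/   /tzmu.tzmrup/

/sov.mofr/ — violates constraint (c): syllable 2 coda /fr/ has 2 consonants (> 1) → phonotactically illegal
/pvru.fmos/ — σ1 onset /pvr/ (1→2→4 rises), coda /∅/ ok; σ2 onset /fm/ (2→3 rises), coda /s/ ok → phonotactically legal
/pzrimv/ — violates constraint (c): syllable 1 coda /mv/ has 2 consonants (> 1) → phonotactically illegal
/smi.prut/ — violates constraint (b): syllable 2 coda contains /t/ → phonotactically illegal
/tzmu.tzmrup/ — violates constraint (d): syllable 2 onset /tzmr/ has 4 consonants (> 3) → phonotactically illegal
Phonotactically legal: /pvru.fmos/ → 1.

1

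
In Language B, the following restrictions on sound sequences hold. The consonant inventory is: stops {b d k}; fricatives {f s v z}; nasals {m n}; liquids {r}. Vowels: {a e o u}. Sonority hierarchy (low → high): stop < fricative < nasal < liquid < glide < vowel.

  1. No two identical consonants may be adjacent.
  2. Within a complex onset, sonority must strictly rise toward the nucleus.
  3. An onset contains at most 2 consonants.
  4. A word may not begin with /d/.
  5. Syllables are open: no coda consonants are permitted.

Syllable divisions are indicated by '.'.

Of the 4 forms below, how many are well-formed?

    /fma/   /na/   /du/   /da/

/fma/ — σ1 onset /fm/ (2→3 rises), coda /∅/ ok → well-formed
/na/ — σ1 onset /n/, coda /∅/ ok → well-formed
/du/ — violates constraint 4: word begins with /d/ → ill-formed
/da/ — violates constraint 4: word begins with /d/ → ill-formed
Well-formed: /fma/, /na/ → 2.

2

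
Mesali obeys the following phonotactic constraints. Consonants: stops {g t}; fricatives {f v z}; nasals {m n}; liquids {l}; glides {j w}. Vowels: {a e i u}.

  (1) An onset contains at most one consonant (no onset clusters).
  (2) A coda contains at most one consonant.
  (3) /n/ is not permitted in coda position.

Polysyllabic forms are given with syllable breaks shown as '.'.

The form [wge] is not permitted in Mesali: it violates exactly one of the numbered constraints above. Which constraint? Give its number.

1

[wge]: syllable 1 onset /wg/ has 2 consonants (> 1).
This is a violation of constraint 1: "An onset contains at most one consonant (no onset clusters)."
The remaining constraints (2, 3) are satisfied.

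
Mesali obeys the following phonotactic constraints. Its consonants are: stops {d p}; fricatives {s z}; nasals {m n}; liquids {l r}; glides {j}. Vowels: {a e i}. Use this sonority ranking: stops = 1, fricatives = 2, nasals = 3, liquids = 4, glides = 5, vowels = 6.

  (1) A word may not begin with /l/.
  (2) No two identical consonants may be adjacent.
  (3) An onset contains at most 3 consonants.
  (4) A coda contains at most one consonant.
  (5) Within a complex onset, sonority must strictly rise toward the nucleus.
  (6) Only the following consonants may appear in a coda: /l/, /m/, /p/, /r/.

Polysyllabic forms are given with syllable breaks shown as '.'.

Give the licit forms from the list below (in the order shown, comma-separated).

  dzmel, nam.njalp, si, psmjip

dzmel — σ1 onset /dzm/ (1→2→3 rises), coda /l/ ok → licit
nam.njalp — violates constraint 4: syllable 2 coda /lp/ has 2 consonants (> 1) → illicit
si — σ1 onset /s/, coda /∅/ ok → licit
psmjip — violates constraint 3: syllable 1 onset /psmj/ has 4 consonants (> 3) → illicit

dzmel, si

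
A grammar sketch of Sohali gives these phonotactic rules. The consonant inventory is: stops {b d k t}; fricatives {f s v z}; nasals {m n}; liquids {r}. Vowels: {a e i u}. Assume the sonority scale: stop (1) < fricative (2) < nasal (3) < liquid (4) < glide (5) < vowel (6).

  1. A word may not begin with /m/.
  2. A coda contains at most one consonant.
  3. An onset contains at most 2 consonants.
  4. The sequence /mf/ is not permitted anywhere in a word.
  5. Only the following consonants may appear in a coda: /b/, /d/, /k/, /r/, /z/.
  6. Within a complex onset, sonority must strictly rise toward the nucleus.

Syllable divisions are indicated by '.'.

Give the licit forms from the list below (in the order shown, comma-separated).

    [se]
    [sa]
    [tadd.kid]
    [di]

[se] — σ1 onset /s/, coda /∅/ ok → licit
[sa] — σ1 onset /s/, coda /∅/ ok → licit
[tadd.kid] — violates constraint 2: syllable 1 coda /dd/ has 2 consonants (> 1) → illicit
[di] — σ1 onset /d/, coda /∅/ ok → licit

[se], [sa], [di]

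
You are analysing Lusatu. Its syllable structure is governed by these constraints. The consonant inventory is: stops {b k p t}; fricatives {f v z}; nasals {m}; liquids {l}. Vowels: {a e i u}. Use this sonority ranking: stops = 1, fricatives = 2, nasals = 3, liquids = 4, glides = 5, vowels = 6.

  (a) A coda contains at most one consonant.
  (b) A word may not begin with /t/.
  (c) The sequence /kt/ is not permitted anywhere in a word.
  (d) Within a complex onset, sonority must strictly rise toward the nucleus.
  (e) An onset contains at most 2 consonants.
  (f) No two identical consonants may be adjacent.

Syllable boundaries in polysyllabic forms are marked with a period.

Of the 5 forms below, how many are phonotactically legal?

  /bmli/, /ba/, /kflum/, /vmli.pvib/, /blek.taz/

/bmli/ — violates constraint (e): syllable 1 onset /bml/ has 3 consonants (> 2) → phonotactically illegal
/ba/ — σ1 onset /b/, coda /∅/ ok → phonotactically legal
/kflum/ — violates constraint (e): syllable 1 onset /kfl/ has 3 consonants (> 2) → phonotactically illegal
/vmli.pvib/ — violates constraint (e): syllable 1 onset /vml/ has 3 consonants (> 2) → phonotactically illegal
/blek.taz/ — violates constraint (c): contains banned sequence /kt/ → phonotactically illegal
Phonotactically legal: /ba/ → 1.

1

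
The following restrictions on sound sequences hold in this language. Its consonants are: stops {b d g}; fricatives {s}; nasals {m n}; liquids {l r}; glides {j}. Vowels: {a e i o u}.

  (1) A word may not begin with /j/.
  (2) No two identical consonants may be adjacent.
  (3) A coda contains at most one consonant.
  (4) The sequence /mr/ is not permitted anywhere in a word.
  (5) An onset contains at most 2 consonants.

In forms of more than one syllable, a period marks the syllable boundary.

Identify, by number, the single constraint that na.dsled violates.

na.dsled: syllable 2 onset /dsl/ has 3 consonants (> 2).
This is a violation of constraint 5: "An onset contains at most 2 consonants."
The remaining constraints (1, 2, 3, 4) are satisfied.

5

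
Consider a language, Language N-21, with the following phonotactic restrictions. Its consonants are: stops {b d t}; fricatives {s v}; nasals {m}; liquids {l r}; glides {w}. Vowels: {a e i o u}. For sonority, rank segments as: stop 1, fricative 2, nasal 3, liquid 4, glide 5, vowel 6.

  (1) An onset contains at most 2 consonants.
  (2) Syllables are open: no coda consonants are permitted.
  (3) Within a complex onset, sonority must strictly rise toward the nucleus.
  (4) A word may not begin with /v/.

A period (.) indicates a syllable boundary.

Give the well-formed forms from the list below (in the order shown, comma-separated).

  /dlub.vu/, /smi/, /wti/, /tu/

/dlub.vu/ — violates constraint 2: syllable 1 coda /b/ has 1 consonant (> 0) → ill-formed
/smi/ — σ1 onset /sm/ (2→3 rises), coda /∅/ ok → well-formed
/wti/ — violates constraint 3: syllable 1 onset /wt/: /w/ (glide, 5) → /t/ (stop, 1) does not rise → ill-formed
/tu/ — σ1 onset /t/, coda /∅/ ok → well-formed

/smi/, /tu/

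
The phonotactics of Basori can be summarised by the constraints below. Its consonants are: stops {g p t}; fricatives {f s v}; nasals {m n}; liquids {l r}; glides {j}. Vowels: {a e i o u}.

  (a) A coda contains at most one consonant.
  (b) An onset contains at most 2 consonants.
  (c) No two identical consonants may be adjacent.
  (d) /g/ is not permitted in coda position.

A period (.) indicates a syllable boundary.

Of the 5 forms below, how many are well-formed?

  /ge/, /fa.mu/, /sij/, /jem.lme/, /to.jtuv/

5

/ge/ — σ1 onset /g/, coda /∅/ ok → well-formed
/fa.mu/ — σ1 onset /f/, coda /∅/ ok; σ2 onset /m/, coda /∅/ ok → well-formed
/sij/ — σ1 onset /s/, coda /j/ ok → well-formed
/jem.lme/ — σ1 onset /j/, coda /m/ ok; σ2 onset /lm/ (2C), coda /∅/ ok → well-formed
/to.jtuv/ — σ1 onset /t/, coda /∅/ ok; σ2 onset /jt/ (2C), coda /v/ ok → well-formed
Well-formed: /ge/, /fa.mu/, /sij/, /jem.lme/, /to.jtuv/ → 5.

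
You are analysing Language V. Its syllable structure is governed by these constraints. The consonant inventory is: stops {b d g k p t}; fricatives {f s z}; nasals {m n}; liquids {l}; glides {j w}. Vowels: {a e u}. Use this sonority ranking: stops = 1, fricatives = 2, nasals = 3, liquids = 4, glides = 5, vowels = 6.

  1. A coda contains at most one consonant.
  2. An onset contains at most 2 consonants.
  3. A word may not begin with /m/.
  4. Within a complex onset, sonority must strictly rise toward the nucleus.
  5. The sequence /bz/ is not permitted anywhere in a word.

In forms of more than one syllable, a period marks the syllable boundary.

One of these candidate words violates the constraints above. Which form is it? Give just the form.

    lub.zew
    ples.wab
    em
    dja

lub.zew — violates constraint 5: contains banned sequence /bz/ → phonotactically illegal
ples.wab — σ1 onset /pl/ (1→4 rises), coda /s/ ok; σ2 onset /w/, coda /b/ ok → phonotactically legal
em — σ1 onset /∅/, coda /m/ ok → phonotactically legal
dja — σ1 onset /dj/ (1→5 rises), coda /∅/ ok → phonotactically legal

lub.zew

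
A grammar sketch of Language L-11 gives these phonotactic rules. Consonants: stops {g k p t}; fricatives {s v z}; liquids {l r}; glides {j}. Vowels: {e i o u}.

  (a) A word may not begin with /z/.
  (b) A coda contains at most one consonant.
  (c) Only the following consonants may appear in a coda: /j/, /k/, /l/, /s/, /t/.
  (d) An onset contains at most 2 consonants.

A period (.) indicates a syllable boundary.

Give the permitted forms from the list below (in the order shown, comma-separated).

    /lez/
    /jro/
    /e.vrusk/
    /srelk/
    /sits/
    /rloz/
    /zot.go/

/lez/ — violates constraint (c): syllable 1 coda contains /z/, which is not a licensed coda consonant → not permitted
/jro/ — σ1 onset /jr/ (2C), coda /∅/ ok → permitted
/e.vrusk/ — violates constraint (b): syllable 2 coda /sk/ has 2 consonants (> 1) → not permitted
/srelk/ — violates constraint (b): syllable 1 coda /lk/ has 2 consonants (> 1) → not permitted
/sits/ — violates constraint (b): syllable 1 coda /ts/ has 2 consonants (> 1) → not permitted
/rloz/ — violates constraint (c): syllable 1 coda contains /z/, which is not a licensed coda consonant → not permitted
/zot.go/ — violates constraint (a): word begins with /z/ → not permitted

/jro/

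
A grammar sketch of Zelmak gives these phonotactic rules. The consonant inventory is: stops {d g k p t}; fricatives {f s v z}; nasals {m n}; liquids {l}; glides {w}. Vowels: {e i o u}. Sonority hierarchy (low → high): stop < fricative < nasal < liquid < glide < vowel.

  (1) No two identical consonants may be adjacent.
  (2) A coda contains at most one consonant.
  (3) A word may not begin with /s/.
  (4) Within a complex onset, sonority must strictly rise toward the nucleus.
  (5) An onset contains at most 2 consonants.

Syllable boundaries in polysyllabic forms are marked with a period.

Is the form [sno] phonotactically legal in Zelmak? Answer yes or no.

no

[sno] — violates constraint 3: word begins with /s/ → phonotactically illegal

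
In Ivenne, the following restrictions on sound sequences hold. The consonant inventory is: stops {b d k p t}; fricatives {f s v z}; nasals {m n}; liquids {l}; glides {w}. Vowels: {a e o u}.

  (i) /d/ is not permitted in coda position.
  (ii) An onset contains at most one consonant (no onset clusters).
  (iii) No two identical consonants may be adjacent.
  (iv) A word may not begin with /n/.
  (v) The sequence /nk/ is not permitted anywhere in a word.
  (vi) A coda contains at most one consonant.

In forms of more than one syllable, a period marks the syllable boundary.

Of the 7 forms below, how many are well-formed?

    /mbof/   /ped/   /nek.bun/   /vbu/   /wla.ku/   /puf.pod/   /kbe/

/mbof/ — violates constraint (ii): syllable 1 onset /mb/ has 2 consonants (> 1) → ill-formed
/ped/ — violates constraint (i): syllable 1 coda contains /d/ → ill-formed
/nek.bun/ — violates constraint (iv): word begins with /n/ → ill-formed
/vbu/ — violates constraint (ii): syllable 1 onset /vb/ has 2 consonants (> 1) → ill-formed
/wla.ku/ — violates constraint (ii): syllable 1 onset /wl/ has 2 consonants (> 1) → ill-formed
/puf.pod/ — violates constraint (i): syllable 2 coda contains /d/ → ill-formed
/kbe/ — violates constraint (ii): syllable 1 onset /kb/ has 2 consonants (> 1) → ill-formed
No form is well-formed → 0.

0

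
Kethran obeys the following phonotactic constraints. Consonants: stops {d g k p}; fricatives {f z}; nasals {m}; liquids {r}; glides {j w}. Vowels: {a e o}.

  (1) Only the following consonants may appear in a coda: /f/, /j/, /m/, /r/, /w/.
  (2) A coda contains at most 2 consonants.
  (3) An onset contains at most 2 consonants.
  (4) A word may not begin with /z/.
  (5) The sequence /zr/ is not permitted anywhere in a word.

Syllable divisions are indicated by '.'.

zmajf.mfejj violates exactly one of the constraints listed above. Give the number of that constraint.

4

zmajf.mfejj: word begins with /z/.
This is a violation of constraint 4: "A word may not begin with /z/."
The remaining constraints (1, 2, 3, 5) are satisfied.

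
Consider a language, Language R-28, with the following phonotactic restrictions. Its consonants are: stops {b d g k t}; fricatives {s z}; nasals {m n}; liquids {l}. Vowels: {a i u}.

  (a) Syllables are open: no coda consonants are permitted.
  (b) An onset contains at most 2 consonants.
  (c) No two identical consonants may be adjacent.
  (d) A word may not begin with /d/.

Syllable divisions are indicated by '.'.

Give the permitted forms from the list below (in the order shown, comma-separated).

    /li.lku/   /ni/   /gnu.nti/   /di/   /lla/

/li.lku/ — σ1 onset /l/, coda /∅/ ok; σ2 onset /lk/ (2C), coda /∅/ ok → permitted
/ni/ — σ1 onset /n/, coda /∅/ ok → permitted
/gnu.nti/ — σ1 onset /gn/ (2C), coda /∅/ ok; σ2 onset /nt/ (2C), coda /∅/ ok → permitted
/di/ — violates constraint (d): word begins with /d/ → not permitted
/lla/ — violates constraint (c): adjacent identical consonants /ll/ → not permitted

/li.lku/, /ni/, /gnu.nti/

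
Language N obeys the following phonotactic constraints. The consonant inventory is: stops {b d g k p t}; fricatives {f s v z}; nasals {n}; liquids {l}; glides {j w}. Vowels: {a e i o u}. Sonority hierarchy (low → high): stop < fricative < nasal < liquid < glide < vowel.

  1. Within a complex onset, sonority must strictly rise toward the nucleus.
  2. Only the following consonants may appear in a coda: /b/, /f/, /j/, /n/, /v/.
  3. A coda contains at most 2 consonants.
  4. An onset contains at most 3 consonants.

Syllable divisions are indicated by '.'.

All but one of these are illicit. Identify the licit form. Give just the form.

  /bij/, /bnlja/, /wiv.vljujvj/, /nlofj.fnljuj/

/bij/

/bij/ — σ1 onset /b/, coda /j/ ok → licit
/bnlja/ — violates constraint 4: syllable 1 onset /bnlj/ has 4 consonants (> 3) → illicit
/wiv.vljujvj/ — violates constraint 3: syllable 2 coda /jvj/ has 3 consonants (> 2) → illicit
/nlofj.fnljuj/ — violates constraint 4: syllable 2 onset /fnlj/ has 4 consonants (> 3) → illicit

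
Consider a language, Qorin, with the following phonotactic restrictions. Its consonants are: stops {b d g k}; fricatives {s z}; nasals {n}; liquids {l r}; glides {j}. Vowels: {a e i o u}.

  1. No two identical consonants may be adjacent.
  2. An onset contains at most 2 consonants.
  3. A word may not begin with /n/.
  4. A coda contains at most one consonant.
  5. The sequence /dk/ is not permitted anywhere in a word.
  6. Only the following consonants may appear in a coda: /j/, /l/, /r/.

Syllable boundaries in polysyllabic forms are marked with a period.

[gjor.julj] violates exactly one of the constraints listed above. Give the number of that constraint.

4

[gjor.julj]: syllable 2 coda /lj/ has 2 consonants (> 1).
This is a violation of constraint 4: "A coda contains at most one consonant."
The remaining constraints (1, 2, 3, 5, 6) are satisfied.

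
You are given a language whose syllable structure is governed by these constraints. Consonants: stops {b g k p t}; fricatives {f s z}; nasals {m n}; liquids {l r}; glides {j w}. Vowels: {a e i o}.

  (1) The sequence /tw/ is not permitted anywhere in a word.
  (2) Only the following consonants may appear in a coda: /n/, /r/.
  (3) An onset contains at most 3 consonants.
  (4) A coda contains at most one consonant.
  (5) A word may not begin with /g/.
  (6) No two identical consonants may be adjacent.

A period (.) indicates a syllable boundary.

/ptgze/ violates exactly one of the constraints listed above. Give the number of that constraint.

/ptgze/: syllable 1 onset /ptgz/ has 4 consonants (> 3).
This is a violation of constraint 3: "An onset contains at most 3 consonants."
The remaining constraints (1, 2, 4, 5, 6) are satisfied.

3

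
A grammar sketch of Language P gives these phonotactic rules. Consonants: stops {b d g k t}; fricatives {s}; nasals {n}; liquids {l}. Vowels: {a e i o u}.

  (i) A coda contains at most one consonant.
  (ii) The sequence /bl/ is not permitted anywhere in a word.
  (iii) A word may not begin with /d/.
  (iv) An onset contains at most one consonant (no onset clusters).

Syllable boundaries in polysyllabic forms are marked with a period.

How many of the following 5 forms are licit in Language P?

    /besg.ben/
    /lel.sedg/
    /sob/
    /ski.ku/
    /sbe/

1

/besg.ben/ — violates constraint (i): syllable 1 coda /sg/ has 2 consonants (> 1) → illicit
/lel.sedg/ — violates constraint (i): syllable 2 coda /dg/ has 2 consonants (> 1) → illicit
/sob/ — σ1 onset /s/, coda /b/ ok → licit
/ski.ku/ — violates constraint (iv): syllable 1 onset /sk/ has 2 consonants (> 1) → illicit
/sbe/ — violates constraint (iv): syllable 1 onset /sb/ has 2 consonants (> 1) → illicit
Licit: /sob/ → 1.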